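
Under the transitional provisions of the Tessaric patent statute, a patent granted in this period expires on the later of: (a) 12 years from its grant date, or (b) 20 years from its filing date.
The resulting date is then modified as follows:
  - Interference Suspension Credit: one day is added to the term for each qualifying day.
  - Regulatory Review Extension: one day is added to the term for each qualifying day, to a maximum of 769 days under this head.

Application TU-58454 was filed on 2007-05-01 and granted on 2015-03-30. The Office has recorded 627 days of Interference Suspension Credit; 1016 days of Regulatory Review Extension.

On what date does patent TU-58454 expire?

(a) grant + 12 years → 30 March 2027.
(b) filing + 20 years → 1 May 2027.
Later of the two: 1 May 2027.
Interference Suspension Credit: +627 days → 17 January 2029.
Regulatory Review Extension: 1016 days claimed exceeds the 769-day cap, so +769 days → 25 February 2031.

2031-02-25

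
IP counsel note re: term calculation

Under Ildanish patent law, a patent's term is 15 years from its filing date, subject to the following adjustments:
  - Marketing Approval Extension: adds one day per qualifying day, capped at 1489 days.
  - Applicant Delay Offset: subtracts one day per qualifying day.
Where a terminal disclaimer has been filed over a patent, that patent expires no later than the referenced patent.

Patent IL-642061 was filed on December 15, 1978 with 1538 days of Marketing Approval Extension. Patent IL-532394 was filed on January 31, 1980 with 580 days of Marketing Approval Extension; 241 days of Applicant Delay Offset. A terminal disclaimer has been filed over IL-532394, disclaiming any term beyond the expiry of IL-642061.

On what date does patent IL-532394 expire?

Natural term of IL-532394:
  Base: filing + 15 years → 31 January 1995.
  Marketing Approval Extension: 580 days (within the 1489-day cap) → +580 days → 2 September 1996.
  Applicant Delay Offset: −241 days → 5 January 1996.
Expiry of referenced patent IL-642061:
  Base: filing + 15 years → 15 December 1993.
  Marketing Approval Extension: 1538 days claimed exceeds the 1489-day cap, so +1489 days → 12 January 1998.
Terminal disclaimer: IL-532394 expires on the earlier of 5 January 1996 and 12 January 1998.

1996-01-05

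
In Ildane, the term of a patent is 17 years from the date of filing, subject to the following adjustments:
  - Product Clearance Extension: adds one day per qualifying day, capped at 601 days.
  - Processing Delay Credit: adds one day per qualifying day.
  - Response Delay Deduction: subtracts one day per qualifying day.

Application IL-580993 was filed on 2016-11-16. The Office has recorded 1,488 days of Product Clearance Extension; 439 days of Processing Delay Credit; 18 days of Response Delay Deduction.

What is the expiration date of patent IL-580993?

Base term: filing date + 17 years → 16 November 2033.
Product Clearance Extension: 1488 days claimed exceeds the 601-day cap, so +601 days → 10 July 2035.
Processing Delay Credit: +439 days → 21 September 2036.
Response Delay Deduction: −18 days → 3 September 2036.

2036-09-03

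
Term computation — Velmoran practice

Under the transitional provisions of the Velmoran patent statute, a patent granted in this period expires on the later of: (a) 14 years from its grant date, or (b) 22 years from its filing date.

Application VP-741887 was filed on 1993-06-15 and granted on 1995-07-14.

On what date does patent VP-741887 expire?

2015-06-15

(a) grant + 14 years → 14 July 2009.
(b) filing + 22 years → 15 June 2015.
Later of the two: 15 June 2015.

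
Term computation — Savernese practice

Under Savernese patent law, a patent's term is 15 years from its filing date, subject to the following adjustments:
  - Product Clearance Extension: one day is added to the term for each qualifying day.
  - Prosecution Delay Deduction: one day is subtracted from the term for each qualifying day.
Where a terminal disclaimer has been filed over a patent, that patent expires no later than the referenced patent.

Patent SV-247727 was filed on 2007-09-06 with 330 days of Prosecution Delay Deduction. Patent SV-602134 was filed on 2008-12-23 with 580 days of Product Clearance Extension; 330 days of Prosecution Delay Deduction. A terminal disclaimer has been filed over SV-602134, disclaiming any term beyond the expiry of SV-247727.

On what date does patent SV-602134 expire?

October 11, 2021

Natural term of SV-602134:
  Base: filing + 15 years → 23 December 2023.
  Product Clearance Extension: +580 days → 25 July 2025.
  Prosecution Delay Deduction: −330 days → 29 August 2024.
Expiry of referenced patent SV-247727:
  Base: filing + 15 years → 6 September 2022.
  Prosecution Delay Deduction: −330 days → 11 October 2021.
Terminal disclaimer: SV-602134 expires on the earlier of 29 August 2024 and 11 October 2021.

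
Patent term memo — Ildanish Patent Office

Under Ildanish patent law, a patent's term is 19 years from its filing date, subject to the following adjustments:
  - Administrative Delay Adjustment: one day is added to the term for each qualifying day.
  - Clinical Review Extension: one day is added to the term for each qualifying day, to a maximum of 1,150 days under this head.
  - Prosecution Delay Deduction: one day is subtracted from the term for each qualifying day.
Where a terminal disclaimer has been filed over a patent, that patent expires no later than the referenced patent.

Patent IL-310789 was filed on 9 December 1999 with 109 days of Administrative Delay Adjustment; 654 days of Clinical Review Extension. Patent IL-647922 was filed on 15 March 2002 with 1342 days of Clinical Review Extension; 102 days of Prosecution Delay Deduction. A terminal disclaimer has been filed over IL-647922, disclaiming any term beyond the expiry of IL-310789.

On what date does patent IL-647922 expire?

Natural term of IL-647922:
  Base: filing + 19 years → 15 March 2021.
  Clinical Review Extension: 1342 days claimed exceeds the 1150-day cap, so +1150 days → 8 May 2024.
  Prosecution Delay Deduction: −102 days → 27 January 2024.
Expiry of referenced patent IL-310789:
  Base: filing + 19 years → 9 December 2018.
  Administrative Delay Adjustment: +109 days → 28 March 2019.
  Clinical Review Extension: 654 days (within the 1150-day cap) → +654 days → 10 January 2021.
Terminal disclaimer: IL-647922 expires on the earlier of 27 January 2024 and 10 January 2021.

January 10, 2021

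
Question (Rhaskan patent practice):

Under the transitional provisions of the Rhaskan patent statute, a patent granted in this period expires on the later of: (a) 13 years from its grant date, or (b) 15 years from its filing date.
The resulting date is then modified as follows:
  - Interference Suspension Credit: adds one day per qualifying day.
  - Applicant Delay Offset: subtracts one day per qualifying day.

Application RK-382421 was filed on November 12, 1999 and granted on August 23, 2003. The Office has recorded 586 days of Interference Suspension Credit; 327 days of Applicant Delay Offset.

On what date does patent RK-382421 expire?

(a) grant + 13 years → 23 August 2016.
(b) filing + 15 years → 12 November 2014.
Later of the two: 23 August 2016.
Interference Suspension Credit: +586 days → 1 April 2018.
Applicant Delay Offset: −327 days → 9 May 2017.

2017-05-09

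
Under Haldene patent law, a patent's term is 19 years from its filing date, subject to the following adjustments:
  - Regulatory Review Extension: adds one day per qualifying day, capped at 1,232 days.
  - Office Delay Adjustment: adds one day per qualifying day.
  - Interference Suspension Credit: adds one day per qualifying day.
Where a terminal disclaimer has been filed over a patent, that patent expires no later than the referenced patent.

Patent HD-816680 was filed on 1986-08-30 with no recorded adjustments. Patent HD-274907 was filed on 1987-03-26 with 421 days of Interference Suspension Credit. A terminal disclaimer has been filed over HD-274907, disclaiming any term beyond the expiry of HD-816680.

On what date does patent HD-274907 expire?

Natural term of HD-274907:
  Base: filing + 19 years → 26 March 2006.
  Interference Suspension Credit: +421 days → 21 May 2007.
Expiry of referenced patent HD-816680:
  Base: filing + 19 years → 30 August 2005.
Terminal disclaimer: HD-274907 expires on the earlier of 21 May 2007 and 30 August 2005.

August 30, 2005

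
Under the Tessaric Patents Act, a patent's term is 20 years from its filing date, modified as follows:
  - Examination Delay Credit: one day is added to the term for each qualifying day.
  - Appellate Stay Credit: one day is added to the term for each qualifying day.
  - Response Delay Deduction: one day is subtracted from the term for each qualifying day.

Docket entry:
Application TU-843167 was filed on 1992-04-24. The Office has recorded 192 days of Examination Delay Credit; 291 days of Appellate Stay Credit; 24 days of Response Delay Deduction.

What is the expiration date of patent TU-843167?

Base term: filing date + 20 years → 24 April 2012.
Examination Delay Credit: +192 days → 2 November 2012.
Appellate Stay Credit: +291 days → 20 August 2013.
Response Delay Deduction: −24 days → 27 July 2013.

July 27, 2013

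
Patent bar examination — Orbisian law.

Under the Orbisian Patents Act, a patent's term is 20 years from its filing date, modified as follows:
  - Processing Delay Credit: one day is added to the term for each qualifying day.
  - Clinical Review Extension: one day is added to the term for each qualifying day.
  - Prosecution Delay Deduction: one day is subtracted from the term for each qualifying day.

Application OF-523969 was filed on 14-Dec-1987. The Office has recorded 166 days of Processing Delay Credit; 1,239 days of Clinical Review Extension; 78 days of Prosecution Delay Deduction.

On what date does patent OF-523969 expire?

August 2, 2011

Base term: filing date + 20 years → 14 December 2007.
Processing Delay Credit: +166 days → 28 May 2008.
Clinical Review Extension: +1239 days → 19 October 2011.
Prosecution Delay Deduction: −78 days → 2 August 2011.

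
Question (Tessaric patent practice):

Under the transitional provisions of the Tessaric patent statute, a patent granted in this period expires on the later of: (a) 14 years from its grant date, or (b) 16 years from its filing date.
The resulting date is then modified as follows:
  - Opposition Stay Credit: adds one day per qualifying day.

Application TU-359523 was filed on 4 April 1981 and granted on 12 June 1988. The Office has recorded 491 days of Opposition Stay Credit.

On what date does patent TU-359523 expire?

(a) grant + 14 years → 12 June 2002.
(b) filing + 16 years → 4 April 1997.
Later of the two: 12 June 2002.
Opposition Stay Credit: +491 days → 16 October 2003.

2003-10-16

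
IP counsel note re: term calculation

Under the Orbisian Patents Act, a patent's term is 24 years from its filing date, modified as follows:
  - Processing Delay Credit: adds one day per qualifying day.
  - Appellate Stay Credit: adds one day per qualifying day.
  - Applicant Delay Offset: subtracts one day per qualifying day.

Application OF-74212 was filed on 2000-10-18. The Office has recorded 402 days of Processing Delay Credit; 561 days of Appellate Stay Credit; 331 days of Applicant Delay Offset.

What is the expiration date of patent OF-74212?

Base term: filing date + 24 years → 18 October 2024.
Processing Delay Credit: +402 days → 24 November 2025.
Appellate Stay Credit: +561 days → 8 June 2027.
Applicant Delay Offset: −331 days → 12 July 2026.

July 12, 2026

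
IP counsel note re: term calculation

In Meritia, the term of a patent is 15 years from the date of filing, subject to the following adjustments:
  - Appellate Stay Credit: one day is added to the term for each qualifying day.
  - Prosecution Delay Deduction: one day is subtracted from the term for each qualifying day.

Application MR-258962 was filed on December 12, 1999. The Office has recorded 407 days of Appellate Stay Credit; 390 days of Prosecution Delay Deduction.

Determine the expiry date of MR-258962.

December 29, 2014

Base term: filing date + 15 years → 12 December 2014.
Appellate Stay Credit: +407 days → 23 January 2016.
Prosecution Delay Deduction: −390 days → 29 December 2014.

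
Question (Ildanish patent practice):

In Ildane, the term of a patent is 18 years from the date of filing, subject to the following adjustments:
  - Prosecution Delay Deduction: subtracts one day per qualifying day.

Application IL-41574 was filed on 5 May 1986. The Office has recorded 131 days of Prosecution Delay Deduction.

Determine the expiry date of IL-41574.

Base term: filing date + 18 years → 5 May 2004.
Prosecution Delay Deduction: −131 days → 26 December 2003.

December 26, 2003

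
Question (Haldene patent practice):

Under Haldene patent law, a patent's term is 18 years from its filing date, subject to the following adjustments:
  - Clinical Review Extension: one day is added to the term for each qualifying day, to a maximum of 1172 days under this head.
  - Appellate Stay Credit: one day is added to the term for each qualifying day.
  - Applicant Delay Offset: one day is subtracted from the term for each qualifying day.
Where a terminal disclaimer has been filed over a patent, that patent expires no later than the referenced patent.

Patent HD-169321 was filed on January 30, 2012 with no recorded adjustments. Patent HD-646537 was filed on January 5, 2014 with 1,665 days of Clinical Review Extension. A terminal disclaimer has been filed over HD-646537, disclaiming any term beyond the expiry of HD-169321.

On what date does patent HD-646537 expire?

Natural term of HD-646537:
  Base: filing + 18 years → 5 January 2032.
  Clinical Review Extension: 1665 days claimed exceeds the 1172-day cap, so +1172 days → 22 March 2035.
Expiry of referenced patent HD-169321:
  Base: filing + 18 years → 30 January 2030.
Terminal disclaimer: HD-646537 expires on the earlier of 22 March 2035 and 30 January 2030.

2030-01-30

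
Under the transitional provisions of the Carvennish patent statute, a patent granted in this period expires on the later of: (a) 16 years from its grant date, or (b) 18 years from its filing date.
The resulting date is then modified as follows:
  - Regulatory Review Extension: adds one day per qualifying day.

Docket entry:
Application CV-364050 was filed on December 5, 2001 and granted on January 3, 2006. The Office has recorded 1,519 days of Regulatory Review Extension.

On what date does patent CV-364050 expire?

(a) grant + 16 years → 3 January 2022.
(b) filing + 18 years → 5 December 2019.
Later of the two: 3 January 2022.
Regulatory Review Extension: +1519 days → 2 March 2026.

2026-03-02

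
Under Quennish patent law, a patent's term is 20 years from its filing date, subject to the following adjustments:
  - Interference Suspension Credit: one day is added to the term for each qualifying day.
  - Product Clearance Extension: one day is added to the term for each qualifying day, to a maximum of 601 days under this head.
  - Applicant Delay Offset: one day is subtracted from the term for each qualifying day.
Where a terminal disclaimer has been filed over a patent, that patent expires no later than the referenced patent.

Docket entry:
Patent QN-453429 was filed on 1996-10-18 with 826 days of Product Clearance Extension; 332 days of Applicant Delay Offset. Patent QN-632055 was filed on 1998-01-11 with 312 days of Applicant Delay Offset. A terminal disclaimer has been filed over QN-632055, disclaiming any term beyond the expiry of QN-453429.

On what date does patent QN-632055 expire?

Natural term of QN-632055:
  Base: filing + 20 years → 11 January 2018.
  Applicant Delay Offset: −312 days → 5 March 2017.
Expiry of referenced patent QN-453429:
  Base: filing + 20 years → 18 October 2016.
  Product Clearance Extension: 826 days claimed exceeds the 601-day cap, so +601 days → 11 June 2018.
  Applicant Delay Offset: −332 days → 14 July 2017.
Terminal disclaimer: QN-632055 expires on the earlier of 5 March 2017 and 14 July 2017.

2017-03-05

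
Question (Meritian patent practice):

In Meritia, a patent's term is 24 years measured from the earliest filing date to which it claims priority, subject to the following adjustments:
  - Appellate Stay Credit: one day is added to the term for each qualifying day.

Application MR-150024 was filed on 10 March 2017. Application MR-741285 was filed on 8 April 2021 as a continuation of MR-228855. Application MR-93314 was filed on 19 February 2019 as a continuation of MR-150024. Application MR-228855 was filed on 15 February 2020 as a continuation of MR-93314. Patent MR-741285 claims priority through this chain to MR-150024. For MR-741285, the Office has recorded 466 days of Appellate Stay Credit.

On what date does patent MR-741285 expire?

Earliest priority filing: 10 March 2017.
Base term: 10 March 2017 + 24 years → 10 March 2041.
Appellate Stay Credit: +466 days → 19 June 2042.

June 19, 2042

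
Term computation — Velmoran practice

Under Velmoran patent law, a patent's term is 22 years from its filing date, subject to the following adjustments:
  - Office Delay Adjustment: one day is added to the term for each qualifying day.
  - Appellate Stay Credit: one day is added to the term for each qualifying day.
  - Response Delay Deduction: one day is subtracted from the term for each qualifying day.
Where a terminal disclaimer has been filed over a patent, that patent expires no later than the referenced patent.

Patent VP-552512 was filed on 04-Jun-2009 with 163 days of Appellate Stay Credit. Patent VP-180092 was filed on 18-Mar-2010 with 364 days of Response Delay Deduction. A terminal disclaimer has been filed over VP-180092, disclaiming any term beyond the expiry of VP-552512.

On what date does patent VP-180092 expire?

March 20, 2031

Natural term of VP-180092:
  Base: filing + 22 years → 18 March 2032.
  Response Delay Deduction: −364 days → 20 March 2031.
Expiry of referenced patent VP-552512:
  Base: filing + 22 years → 4 June 2031.
  Appellate Stay Credit: +163 days → 14 November 2031.
Terminal disclaimer: VP-180092 expires on the earlier of 20 March 2031 and 14 November 2031.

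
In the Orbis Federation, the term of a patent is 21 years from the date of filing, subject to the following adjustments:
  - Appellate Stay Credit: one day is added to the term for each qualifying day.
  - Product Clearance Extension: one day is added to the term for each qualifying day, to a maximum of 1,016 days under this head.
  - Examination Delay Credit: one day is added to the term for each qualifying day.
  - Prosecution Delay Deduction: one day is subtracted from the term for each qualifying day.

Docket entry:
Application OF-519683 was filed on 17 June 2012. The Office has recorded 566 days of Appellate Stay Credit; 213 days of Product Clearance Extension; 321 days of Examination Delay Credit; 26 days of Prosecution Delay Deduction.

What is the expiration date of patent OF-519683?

2036-05-26

Base term: filing date + 21 years → 17 June 2033.
Appellate Stay Credit: +566 days → 4 January 2035.
Product Clearance Extension: 213 days (within the 1016-day cap) → +213 days → 5 August 2035.
Examination Delay Credit: +321 days → 21 June 2036.
Prosecution Delay Deduction: −26 days → 26 May 2036.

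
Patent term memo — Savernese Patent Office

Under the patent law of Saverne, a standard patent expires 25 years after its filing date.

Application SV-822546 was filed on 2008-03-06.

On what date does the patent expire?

Filing date + 25 years → 6 March 2033.

2033-03-06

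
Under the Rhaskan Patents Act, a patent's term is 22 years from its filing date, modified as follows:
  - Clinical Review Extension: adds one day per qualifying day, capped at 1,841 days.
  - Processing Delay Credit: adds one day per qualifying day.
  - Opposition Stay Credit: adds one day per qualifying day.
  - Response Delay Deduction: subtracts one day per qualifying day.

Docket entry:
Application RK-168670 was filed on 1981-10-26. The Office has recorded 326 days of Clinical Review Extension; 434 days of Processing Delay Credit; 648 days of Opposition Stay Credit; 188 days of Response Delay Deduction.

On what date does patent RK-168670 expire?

Base term: filing date + 22 years → 26 October 2003.
Clinical Review Extension: 326 days (within the 1841-day cap) → +326 days → 16 September 2004.
Processing Delay Credit: +434 days → 24 November 2005.
Opposition Stay Credit: +648 days → 3 September 2007.
Response Delay Deduction: −188 days → 27 February 2007.

2007-02-27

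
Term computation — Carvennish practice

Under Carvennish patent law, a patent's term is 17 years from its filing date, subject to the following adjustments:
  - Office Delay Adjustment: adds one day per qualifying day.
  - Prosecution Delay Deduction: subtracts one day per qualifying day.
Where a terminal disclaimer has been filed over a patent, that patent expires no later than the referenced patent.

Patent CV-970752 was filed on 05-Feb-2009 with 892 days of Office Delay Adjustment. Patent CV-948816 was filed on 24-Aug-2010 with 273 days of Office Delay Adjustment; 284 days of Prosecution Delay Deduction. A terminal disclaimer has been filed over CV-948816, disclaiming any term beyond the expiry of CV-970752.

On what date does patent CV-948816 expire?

2027-08-13

Natural term of CV-948816:
  Base: filing + 17 years → 24 August 2027.
  Office Delay Adjustment: +273 days → 23 May 2028.
  Prosecution Delay Deduction: −284 days → 13 August 2027.
Expiry of referenced patent CV-970752:
  Base: filing + 17 years → 5 February 2026.
  Office Delay Adjustment: +892 days → 16 July 2028.
Terminal disclaimer: CV-948816 expires on the earlier of 13 August 2027 and 16 July 2028.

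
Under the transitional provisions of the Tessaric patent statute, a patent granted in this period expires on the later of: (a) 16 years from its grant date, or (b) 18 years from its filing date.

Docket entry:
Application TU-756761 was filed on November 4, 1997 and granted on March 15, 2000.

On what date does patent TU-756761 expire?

(a) grant + 16 years → 15 March 2016.
(b) filing + 18 years → 4 November 2015.
Later of the two: 15 March 2016.

March 15, 2016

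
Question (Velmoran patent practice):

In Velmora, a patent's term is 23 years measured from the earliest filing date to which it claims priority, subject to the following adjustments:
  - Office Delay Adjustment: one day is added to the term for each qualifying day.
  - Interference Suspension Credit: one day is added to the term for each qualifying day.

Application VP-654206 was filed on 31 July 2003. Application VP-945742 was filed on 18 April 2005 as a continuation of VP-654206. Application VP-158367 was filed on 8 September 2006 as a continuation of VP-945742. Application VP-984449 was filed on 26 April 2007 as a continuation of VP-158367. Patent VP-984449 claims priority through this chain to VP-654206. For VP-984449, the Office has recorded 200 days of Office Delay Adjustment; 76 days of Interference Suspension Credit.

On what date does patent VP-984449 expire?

2027-05-03

Earliest priority filing: 31 July 2003.
Base term: 31 July 2003 + 23 years → 31 July 2026.
Office Delay Adjustment: +200 days → 16 February 2027.
Interference Suspension Credit: +76 days → 3 May 2027.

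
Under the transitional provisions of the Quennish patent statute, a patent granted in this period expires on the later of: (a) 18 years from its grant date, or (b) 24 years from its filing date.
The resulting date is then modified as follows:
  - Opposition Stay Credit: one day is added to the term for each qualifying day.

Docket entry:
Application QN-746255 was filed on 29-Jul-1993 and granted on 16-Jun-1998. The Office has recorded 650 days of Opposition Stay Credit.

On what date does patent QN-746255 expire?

2019-05-10

(a) grant + 18 years → 16 June 2016.
(b) filing + 24 years → 29 July 2017.
Later of the two: 29 July 2017.
Opposition Stay Credit: +650 days → 10 May 2019.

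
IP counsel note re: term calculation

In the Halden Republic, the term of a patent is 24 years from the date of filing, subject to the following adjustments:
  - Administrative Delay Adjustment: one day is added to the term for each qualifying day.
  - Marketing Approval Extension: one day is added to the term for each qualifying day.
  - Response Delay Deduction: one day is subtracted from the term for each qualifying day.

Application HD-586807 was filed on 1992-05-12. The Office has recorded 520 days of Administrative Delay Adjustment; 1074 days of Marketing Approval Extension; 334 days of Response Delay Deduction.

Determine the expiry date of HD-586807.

Base term: filing date + 24 years → 12 May 2016.
Administrative Delay Adjustment: +520 days → 14 October 2017.
Marketing Approval Extension: +1074 days → 22 September 2020.
Response Delay Deduction: −334 days → 24 October 2019.

2019-10-24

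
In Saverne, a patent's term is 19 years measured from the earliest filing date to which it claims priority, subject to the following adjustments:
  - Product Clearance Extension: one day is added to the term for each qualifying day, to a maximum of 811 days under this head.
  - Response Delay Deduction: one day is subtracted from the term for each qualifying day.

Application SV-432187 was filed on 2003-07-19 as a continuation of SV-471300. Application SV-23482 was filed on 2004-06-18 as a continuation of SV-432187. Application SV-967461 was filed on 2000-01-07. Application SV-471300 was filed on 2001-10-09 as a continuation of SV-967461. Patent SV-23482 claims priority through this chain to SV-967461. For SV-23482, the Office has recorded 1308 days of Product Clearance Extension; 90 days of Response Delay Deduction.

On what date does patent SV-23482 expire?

2020-12-28

Earliest priority filing: 7 January 2000.
Base term: 7 January 2000 + 19 years → 7 January 2019.
Product Clearance Extension: 1308 days claimed exceeds the 811-day cap, so +811 days → 28 March 2021.
Response Delay Deduction: −90 days → 28 December 2020.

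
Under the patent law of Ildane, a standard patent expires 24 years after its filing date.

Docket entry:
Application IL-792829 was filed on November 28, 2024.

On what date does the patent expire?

Filing date + 24 years → 28 November 2048.

November 28, 2048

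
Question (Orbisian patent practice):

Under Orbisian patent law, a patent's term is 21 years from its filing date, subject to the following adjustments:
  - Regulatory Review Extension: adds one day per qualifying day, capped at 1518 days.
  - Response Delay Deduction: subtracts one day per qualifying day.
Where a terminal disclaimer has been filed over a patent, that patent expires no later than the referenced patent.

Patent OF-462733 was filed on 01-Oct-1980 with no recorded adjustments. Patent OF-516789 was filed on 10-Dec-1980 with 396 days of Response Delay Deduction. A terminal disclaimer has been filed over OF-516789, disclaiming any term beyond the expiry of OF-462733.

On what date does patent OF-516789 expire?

2000-11-09

Natural term of OF-516789:
  Base: filing + 21 years → 10 December 2001.
  Response Delay Deduction: −396 days → 9 November 2000.
Expiry of referenced patent OF-462733:
  Base: filing + 21 years → 1 October 2001.
Terminal disclaimer: OF-516789 expires on the earlier of 9 November 2000 and 1 October 2001.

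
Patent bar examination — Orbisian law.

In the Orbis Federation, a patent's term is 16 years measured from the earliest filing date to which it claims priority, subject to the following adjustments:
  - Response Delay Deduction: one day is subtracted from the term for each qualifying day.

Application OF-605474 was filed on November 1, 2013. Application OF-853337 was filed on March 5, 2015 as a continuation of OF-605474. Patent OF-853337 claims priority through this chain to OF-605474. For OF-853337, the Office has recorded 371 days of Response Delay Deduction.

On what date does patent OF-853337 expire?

Earliest priority filing: 1 November 2013.
Base term: 1 November 2013 + 16 years → 1 November 2029.
Response Delay Deduction: −371 days → 26 October 2028.

October 26, 2028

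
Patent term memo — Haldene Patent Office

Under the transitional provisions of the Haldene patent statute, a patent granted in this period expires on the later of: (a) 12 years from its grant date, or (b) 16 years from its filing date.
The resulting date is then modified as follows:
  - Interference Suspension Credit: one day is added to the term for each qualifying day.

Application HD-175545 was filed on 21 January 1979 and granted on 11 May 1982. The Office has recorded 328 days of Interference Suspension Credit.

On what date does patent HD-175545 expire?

(a) grant + 12 years → 11 May 1994.
(b) filing + 16 years → 21 January 1995.
Later of the two: 21 January 1995.
Interference Suspension Credit: +328 days → 15 December 1995.

December 15, 1995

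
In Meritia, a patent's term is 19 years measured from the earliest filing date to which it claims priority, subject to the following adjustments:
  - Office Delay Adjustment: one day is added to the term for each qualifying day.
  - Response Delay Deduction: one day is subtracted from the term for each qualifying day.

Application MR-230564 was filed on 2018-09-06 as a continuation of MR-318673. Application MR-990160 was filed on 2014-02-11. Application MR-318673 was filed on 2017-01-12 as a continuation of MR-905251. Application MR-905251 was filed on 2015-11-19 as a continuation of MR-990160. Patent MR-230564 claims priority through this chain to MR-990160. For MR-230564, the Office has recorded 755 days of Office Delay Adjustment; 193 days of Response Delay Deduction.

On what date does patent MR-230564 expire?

2034-08-27

Earliest priority filing: 11 February 2014.
Base term: 11 February 2014 + 19 years → 11 February 2033.
Office Delay Adjustment: +755 days → 8 March 2035.
Response Delay Deduction: −193 days → 27 August 2034.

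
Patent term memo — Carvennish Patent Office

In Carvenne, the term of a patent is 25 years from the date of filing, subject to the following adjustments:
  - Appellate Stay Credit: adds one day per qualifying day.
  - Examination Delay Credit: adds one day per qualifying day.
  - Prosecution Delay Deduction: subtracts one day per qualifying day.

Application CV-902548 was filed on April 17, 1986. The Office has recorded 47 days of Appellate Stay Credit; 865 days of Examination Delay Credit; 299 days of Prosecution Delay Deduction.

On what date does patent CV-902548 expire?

2012-12-20

Base term: filing date + 25 years → 17 April 2011.
Appellate Stay Credit: +47 days → 3 June 2011.
Examination Delay Credit: +865 days → 15 October 2013.
Prosecution Delay Deduction: −299 days → 20 December 2012.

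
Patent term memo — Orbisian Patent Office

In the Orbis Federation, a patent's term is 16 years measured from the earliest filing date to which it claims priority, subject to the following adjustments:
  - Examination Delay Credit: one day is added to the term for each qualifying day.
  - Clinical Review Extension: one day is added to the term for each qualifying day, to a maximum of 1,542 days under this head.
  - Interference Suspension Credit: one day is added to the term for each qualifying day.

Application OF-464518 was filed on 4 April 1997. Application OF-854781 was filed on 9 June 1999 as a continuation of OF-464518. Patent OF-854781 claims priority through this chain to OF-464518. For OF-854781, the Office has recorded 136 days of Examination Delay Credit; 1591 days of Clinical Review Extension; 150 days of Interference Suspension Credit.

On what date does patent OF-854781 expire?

2018-04-06

Earliest priority filing: 4 April 1997.
Base term: 4 April 1997 + 16 years → 4 April 2013.
Examination Delay Credit: +136 days → 18 August 2013.
Clinical Review Extension: 1591 days claimed exceeds the 1542-day cap, so +1542 days → 7 November 2017.
Interference Suspension Credit: +150 days → 6 April 2018.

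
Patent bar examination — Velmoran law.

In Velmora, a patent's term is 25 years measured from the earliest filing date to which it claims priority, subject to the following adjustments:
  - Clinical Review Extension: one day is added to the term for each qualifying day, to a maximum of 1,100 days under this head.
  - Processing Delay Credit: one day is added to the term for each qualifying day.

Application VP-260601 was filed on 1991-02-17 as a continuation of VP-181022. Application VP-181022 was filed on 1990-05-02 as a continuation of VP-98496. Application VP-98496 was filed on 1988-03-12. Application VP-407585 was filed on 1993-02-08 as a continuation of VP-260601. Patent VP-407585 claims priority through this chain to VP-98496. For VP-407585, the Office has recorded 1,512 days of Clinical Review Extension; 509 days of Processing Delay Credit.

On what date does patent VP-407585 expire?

Earliest priority filing: 12 March 1988.
Base term: 12 March 1988 + 25 years → 12 March 2013.
Clinical Review Extension: 1512 days claimed exceeds the 1100-day cap, so +1100 days → 16 March 2016.
Processing Delay Credit: +509 days → 7 August 2017.

August 7, 2017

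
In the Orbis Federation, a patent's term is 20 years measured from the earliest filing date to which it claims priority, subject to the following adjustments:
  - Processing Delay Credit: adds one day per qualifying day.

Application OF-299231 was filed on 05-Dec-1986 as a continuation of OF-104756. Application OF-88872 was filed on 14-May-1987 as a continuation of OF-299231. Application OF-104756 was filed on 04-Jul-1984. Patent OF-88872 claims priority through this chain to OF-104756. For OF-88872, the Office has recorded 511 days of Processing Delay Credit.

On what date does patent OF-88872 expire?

Earliest priority filing: 4 July 1984.
Base term: 4 July 1984 + 20 years → 4 July 2004.
Processing Delay Credit: +511 days → 27 November 2005.

2005-11-27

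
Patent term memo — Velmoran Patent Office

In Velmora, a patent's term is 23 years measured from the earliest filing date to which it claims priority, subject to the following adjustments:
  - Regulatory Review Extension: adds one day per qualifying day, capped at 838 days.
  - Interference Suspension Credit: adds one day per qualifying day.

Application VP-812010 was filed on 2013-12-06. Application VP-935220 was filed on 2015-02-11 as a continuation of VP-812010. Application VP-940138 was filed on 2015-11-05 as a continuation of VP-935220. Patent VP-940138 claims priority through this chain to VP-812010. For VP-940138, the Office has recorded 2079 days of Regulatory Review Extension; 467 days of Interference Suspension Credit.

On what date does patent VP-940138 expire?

July 3, 2040

Earliest priority filing: 6 December 2013.
Base term: 6 December 2013 + 23 years → 6 December 2036.
Regulatory Review Extension: 2079 days claimed exceeds the 838-day cap, so +838 days → 24 March 2039.
Interference Suspension Credit: +467 days → 3 July 2040.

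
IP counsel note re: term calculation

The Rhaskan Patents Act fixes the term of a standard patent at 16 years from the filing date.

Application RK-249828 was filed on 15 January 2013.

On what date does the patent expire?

Filing date + 16 years → 15 January 2029.

January 15, 2029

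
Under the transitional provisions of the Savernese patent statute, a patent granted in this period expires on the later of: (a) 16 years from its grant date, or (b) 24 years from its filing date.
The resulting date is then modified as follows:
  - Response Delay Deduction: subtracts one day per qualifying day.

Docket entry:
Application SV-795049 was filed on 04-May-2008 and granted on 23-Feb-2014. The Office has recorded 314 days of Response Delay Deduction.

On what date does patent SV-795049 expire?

2031-06-25

(a) grant + 16 years → 23 February 2030.
(b) filing + 24 years → 4 May 2032.
Later of the two: 4 May 2032.
Response Delay Deduction: −314 days → 25 June 2031.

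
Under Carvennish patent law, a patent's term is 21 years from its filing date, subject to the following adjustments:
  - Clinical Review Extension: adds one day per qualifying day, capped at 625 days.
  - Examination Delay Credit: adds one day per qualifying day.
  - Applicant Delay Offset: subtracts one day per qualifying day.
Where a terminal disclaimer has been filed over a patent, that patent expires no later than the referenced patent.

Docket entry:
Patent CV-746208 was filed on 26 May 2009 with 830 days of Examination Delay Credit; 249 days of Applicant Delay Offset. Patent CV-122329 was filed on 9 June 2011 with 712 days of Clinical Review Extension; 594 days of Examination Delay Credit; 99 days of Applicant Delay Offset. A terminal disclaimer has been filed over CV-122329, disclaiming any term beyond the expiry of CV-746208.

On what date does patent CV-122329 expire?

2031-12-28

Natural term of CV-122329:
  Base: filing + 21 years → 9 June 2032.
  Clinical Review Extension: 712 days claimed exceeds the 625-day cap, so +625 days → 24 February 2034.
  Examination Delay Credit: +594 days → 11 October 2035.
  Applicant Delay Offset: −99 days → 4 July 2035.
Expiry of referenced patent CV-746208:
  Base: filing + 21 years → 26 May 2030.
  Examination Delay Credit: +830 days → 2 September 2032.
  Applicant Delay Offset: −249 days → 28 December 2031.
Terminal disclaimer: CV-122329 expires on the earlier of 4 July 2035 and 28 December 2031.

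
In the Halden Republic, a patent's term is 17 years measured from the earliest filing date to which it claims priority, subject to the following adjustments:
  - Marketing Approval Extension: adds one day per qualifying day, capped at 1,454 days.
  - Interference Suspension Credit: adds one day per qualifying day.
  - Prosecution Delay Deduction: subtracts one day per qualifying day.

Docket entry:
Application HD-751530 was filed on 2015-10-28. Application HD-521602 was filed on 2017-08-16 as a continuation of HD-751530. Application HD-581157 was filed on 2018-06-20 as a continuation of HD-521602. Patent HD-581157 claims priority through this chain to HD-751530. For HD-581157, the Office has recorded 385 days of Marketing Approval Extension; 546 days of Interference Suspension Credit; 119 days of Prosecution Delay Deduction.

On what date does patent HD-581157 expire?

January 18, 2035

Earliest priority filing: 28 October 2015.
Base term: 28 October 2015 + 17 years → 28 October 2032.
Marketing Approval Extension: 385 days (within the 1454-day cap) → +385 days → 17 November 2033.
Interference Suspension Credit: +546 days → 17 May 2035.
Prosecution Delay Deduction: −119 days → 18 January 2035.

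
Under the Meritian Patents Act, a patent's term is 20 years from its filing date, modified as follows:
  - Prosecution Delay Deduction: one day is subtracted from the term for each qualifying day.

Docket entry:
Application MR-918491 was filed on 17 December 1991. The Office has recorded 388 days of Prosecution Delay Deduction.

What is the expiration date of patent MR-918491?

Base term: filing date + 20 years → 17 December 2011.
Prosecution Delay Deduction: −388 days → 24 November 2010.

November 24, 2010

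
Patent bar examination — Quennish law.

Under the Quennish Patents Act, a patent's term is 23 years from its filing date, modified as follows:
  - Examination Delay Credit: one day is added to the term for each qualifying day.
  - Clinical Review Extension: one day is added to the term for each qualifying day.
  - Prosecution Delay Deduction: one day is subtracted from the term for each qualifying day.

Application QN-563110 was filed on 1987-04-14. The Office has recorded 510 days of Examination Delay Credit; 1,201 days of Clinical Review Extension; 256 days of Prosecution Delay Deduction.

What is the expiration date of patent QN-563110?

2014-04-08

Base term: filing date + 23 years → 14 April 2010.
Examination Delay Credit: +510 days → 6 September 2011.
Clinical Review Extension: +1201 days → 20 December 2014.
Prosecution Delay Deduction: −256 days → 8 April 2014.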